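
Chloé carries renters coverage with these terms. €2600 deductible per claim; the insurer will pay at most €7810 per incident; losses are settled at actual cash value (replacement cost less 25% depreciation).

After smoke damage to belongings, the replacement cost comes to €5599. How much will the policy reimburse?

€1599.25

Actual cash value after 25% depreciation: €5599 × 75% = €4199.25.
Subtract the deductible: €4199.25 − €2600 = €1599.25.
€1599.25 ≤ €7810, so the limit doesn't bind; insurer pays €1599.25.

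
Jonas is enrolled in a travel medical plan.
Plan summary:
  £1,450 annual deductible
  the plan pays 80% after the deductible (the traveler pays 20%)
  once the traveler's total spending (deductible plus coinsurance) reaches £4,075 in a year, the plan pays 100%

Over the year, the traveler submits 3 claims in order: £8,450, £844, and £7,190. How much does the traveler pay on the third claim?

#1 (£8,450): deductible takes £1,450, £7,000 remains; 20% of £7,000 = £1,400. Traveler owes £2,850 (running OOP £2,850).
#2 (£844): 20% coinsurance on £844 = £168.80. Traveler pays £168.80; OOP now £3,018.80.
#3 (£7,190): deductible met; 20% of £7,190 = £1,438. That would push OOP to £4,456.80, over the £4,075 cap, so traveler pays £4,075 − £3,018.80 = £1,056.20.

£1,056.20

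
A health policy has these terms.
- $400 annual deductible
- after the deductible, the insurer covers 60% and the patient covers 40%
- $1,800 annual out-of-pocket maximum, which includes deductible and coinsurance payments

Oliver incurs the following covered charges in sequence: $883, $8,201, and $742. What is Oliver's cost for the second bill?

$1,206.80

Bill 1, $883: deductible takes $400, $483 remains; coinsurance $483 × 40% = $193.20. Cost to patient: $593.20. OOP to date $593.20.
Bill 2, $8,201: 40% coinsurance on $8,201 = $3,280.40. OOP would hit $3,873.60 > $1,800, so the cap limits the patient to $1,800 − $593.20 = $1,206.80.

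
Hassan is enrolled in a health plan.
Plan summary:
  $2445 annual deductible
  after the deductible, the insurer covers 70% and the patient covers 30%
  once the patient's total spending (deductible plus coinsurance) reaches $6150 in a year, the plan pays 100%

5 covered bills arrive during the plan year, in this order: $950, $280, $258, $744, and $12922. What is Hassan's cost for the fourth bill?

Claim 1 ($950): all of it applies to the deductible. Cost to patient: $950. OOP to date $950.
Claim 2 ($280): entire amount goes to the deductible. Patient pays $280; OOP now $1230.
Claim 3 ($258): fully absorbed by the deductible. Patient owes $258 (running OOP $1488).
Claim 4 ($744): fully absorbed by the deductible. Patient owes $744 (running OOP $2232).

$744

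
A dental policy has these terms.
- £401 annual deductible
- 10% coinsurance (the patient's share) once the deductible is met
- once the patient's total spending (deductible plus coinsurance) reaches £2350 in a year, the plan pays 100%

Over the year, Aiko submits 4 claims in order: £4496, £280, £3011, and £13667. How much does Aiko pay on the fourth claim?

Bill 1, £4496: £401 to deductible, leaving £4095; 10% of £4095 = £409.50. Cost to patient: £810.50. OOP to date £810.50.
Bill 2, £280: 10% coinsurance on £280 = £28. Patient pays £28; OOP now £838.50.
Bill 3, £3011: 10% coinsurance on £3011 = £301.10. Patient owes £301.10 (running OOP £1139.60).
Bill 4, £13667: deductible already satisfied, so patient's share is 10% × £13667 = £1366.70. OOP would hit £2506.30 > £2350, so the cap limits the patient to £2350 − £1139.60 = £1210.40.

£1210.40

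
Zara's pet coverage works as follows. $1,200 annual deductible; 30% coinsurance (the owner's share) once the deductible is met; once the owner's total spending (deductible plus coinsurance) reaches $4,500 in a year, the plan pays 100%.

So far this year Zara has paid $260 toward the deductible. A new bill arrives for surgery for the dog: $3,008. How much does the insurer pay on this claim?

Remaining deductible: $1,200 − $260 = $940.
The remaining $2,068 (= $3,008 − $940) moves to coinsurance.
30% of $2,068 = $620.40 falls to the owner.
Owner responsibility before any cap: $940 + $620.40 = $1,560.40.
Total out-of-pocket so far would be $260 + $1,560.40 = $1,820.40, below the $4,500 cap — no reduction.
Insurer pays the balance: $3,008 − $1,560.40 = $1,447.60.

$1,447.60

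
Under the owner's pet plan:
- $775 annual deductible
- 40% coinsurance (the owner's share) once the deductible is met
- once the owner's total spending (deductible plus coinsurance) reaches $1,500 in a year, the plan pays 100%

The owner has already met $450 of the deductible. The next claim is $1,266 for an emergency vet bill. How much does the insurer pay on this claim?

$564.60

Remaining deductible: $775 − $450 = $325.
The remaining $941 (= $1,266 − $325) moves to coinsurance.
40% of $941 = $376.40 falls to the owner.
That puts the owner's cost at $325 + $376.40 = $701.40 before any cap.
Total out-of-pocket so far would be $450 + $701.40 = $1,151.40, below the $1,500 cap — no reduction.
The insurer covers the remainder: $1,266 − $701.40 = $564.60.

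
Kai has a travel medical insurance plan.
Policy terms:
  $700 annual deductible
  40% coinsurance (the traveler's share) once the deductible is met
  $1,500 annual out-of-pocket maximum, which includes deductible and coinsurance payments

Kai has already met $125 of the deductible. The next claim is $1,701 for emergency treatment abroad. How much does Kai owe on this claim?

$1,025.40

Remaining deductible: $700 − $125 = $575.
That leaves $1,701 − $575 = $1,126 for coinsurance.
40% of $1,126 = $450.40 falls to the traveler.
So the traveler owes $575 + $450.40 = $1,025.40 before any cap.
Year-to-date out-of-pocket becomes $125 + $1,025.40 = $1,150.40, still under the $1,500 maximum, so no cap applies.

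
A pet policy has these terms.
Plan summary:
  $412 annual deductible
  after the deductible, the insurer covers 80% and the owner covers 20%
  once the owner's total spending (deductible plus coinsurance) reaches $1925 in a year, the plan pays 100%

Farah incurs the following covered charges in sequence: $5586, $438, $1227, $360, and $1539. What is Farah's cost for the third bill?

#1 ($5586): $412 to deductible, leaving $5174; 20% of $5174 = $1034.80. Cost to owner: $1446.80. OOP to date $1446.80.
#2 ($438): deductible already satisfied, so owner's share is 20% × $438 = $87.60. Cost to owner: $87.60. OOP to date $1534.40.
#3 ($1227): deductible met; 20% of $1227 = $245.40. Owner pays $245.40; OOP now $1779.80.

$245.40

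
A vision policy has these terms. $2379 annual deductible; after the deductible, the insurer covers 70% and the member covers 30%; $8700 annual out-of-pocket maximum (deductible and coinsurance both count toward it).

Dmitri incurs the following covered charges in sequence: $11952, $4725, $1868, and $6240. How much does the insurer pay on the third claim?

$1307.60

Claim 1 — $11952: $2379 finishes the deductible; $9573 goes to coinsurance; member's 30% is $2871.90. Member owes $5250.90 (running OOP $5250.90). Plan pays $11952 − $5250.90 = $6701.10.
Claim 2 — $4725: deductible met; 30% of $4725 = $1417.50. Member pays $1417.50; OOP now $6668.40. Plan pays $4725 − $1417.50 = $3307.50.
Claim 3 — $1868: deductible already satisfied, so member's share is 30% × $1868 = $560.40. Cost to member: $560.40. OOP to date $7228.80. Plan pays $1868 − $560.40 = $1307.60.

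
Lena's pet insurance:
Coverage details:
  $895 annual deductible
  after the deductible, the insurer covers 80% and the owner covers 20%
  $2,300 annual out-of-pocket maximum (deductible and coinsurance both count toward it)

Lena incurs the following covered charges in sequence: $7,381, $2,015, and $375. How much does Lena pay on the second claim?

$107.80

Claim 1 — $7,381: deductible takes $895, $6,486 remains; 20% of $6,486 = $1,297.20. Cost to owner: $2,192.20. OOP to date $2,192.20.
Claim 2 — $2,015: deductible met; 20% of $2,015 = $403. OOP would hit $2,595.20 > $2,300, so the cap limits the owner to $2,300 − $2,192.20 = $107.80.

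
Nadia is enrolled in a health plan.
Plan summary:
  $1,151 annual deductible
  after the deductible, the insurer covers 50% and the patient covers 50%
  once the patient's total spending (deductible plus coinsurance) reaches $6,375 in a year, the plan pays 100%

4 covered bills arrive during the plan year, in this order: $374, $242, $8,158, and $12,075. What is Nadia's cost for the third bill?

Bill 1, $374: all of it applies to the deductible. Patient owes $374 (running OOP $374).
Bill 2, $242: entire amount goes to the deductible. Patient owes $242 (running OOP $616).
Bill 3, $8,158: $535 finishes the deductible; $7,623 goes to coinsurance; coinsurance $7,623 × 50% = $3,811.50. Patient owes $4,346.50 (running OOP $4,962.50).

$4,346.50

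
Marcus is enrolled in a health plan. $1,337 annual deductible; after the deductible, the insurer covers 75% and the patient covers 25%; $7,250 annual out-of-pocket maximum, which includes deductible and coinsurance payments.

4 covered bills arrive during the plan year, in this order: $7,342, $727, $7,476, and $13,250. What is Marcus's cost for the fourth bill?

Claim 1 ($7,342): deductible takes $1,337, $6,005 remains; patient's 25% is $1,501.25. Patient pays $2,838.25; OOP now $2,838.25.
Claim 2 ($727): deductible met; 25% of $727 = $181.75. Patient pays $181.75; OOP now $3,020.
Claim 3 ($7,476): deductible already satisfied, so patient's share is 25% × $7,476 = $1,869. Patient owes $1,869 (running OOP $4,889).
Claim 4 ($13,250): deductible met; 25% of $13,250 = $3,312.50. OOP would hit $8,201.50 > $7,250, so the cap limits the patient to $7,250 − $4,889 = $2,361.

$2,361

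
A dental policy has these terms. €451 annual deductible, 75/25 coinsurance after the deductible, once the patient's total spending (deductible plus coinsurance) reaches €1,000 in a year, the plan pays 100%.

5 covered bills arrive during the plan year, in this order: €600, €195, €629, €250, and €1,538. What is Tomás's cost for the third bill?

€157.25

#1 (€600): deductible takes €451, €149 remains; 25% of €149 = €37.25. Patient owes €488.25 (running OOP €488.25).
#2 (€195): deductible already satisfied, so patient's share is 25% × €195 = €48.75. Cost to patient: €48.75. OOP to date €537.
#3 (€629): 25% coinsurance on €629 = €157.25. Patient pays €157.25; OOP now €694.25.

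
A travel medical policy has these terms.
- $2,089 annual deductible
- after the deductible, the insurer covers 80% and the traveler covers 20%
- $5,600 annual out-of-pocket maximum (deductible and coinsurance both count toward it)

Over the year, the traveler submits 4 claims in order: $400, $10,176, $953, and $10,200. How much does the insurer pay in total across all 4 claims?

#1 ($400): fully absorbed by the deductible. Traveler pays $400; OOP now $400. Insurer: $400 − $400 = $0.
#2 ($10,176): $1,689 to deductible, leaving $8,487; coinsurance $8,487 × 20% = $1,697.40. Traveler owes $3,386.40 (running OOP $3,786.40). Insurer: $10,176 − $3,386.40 = $6,789.60.
#3 ($953): 20% coinsurance on $953 = $190.60. Cost to traveler: $190.60. OOP to date $3,977. Plan pays $953 − $190.60 = $762.40.
#4 ($10,200): deductible already satisfied, so traveler's share is 20% × $10,200 = $2,040. That would push OOP to $6,017, over the $5,600 cap, so traveler pays $5,600 − $3,977 = $1,623. Plan pays $10,200 − $1,623 = $8,577.
Insurer total = bills − traveler's total = $21,729 − $5,600 = $16,129.

$16,129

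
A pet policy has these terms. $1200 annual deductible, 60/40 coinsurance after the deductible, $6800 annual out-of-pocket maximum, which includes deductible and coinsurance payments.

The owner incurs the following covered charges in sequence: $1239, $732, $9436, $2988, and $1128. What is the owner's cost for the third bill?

$3774.40

#1 ($1239): $1200 to deductible, leaving $39; 40% of $39 = $15.60. Owner owes $1215.60 (running OOP $1215.60).
#2 ($732): deductible met; 40% of $732 = $292.80. Cost to owner: $292.80. OOP to date $1508.40.
#3 ($9436): deductible met; 40% of $9436 = $3774.40. Owner pays $3774.40; OOP now $5282.80.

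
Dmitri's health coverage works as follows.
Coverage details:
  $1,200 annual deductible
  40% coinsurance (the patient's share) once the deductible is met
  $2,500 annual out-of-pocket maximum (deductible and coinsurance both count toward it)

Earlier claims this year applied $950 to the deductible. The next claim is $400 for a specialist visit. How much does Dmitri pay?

$310

Remaining deductible: $1,200 − $950 = $250.
The remaining $150 (= $400 − $250) moves to coinsurance.
Coinsurance: $150 × 40% = $60.
So the patient owes $250 + $60 = $310 before any cap.
Total out-of-pocket so far would be $950 + $310 = $1,260, below the $2,500 cap — no reduction.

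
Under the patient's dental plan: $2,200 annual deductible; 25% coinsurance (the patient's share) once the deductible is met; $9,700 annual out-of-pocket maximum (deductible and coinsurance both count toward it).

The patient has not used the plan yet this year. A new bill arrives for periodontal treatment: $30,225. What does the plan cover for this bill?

$21,018.75

Deductible not yet touched, so the first $2,200 of the bill goes to the deductible.
That leaves $30,225 − $2,200 = $28,025 for coinsurance.
Coinsurance: $28,025 × 25% = $7,006.25.
That puts the patient's cost at $2,200 + $7,006.25 = $9,206.25 before any cap.
Total out-of-pocket so far would be $0 + $9,206.25 = $9,206.25, below the $9,700 cap — no reduction.
The insurer covers the remainder: $30,225 − $9,206.25 = $21,018.75.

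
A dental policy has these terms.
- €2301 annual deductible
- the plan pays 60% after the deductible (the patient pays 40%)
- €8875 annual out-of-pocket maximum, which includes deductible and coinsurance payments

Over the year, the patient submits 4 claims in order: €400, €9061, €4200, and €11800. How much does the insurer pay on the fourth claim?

Claim 1 — €400: all of it applies to the deductible. Cost to patient: €400. OOP to date €400. Insurer: €400 − €400 = €0.
Claim 2 — €9061: €1901 to deductible, leaving €7160; coinsurance €7160 × 40% = €2864. Cost to patient: €4765. OOP to date €5165. Insurer: €9061 − €4765 = €4296.
Claim 3 — €4200: deductible met; 40% of €4200 = €1680. Cost to patient: €1680. OOP to date €6845. Insurer: €4200 − €1680 = €2520.
Claim 4 — €11800: 40% coinsurance on €11800 = €4720. That would push OOP to €11565, over the €8875 cap, so patient pays €8875 − €6845 = €2030. Insurer: €11800 − €2030 = €9770.

€9770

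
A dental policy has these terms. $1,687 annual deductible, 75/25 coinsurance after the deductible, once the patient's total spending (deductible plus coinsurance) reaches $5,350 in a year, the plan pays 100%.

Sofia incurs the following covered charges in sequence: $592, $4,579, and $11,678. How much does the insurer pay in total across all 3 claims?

$11,499

Claim 1 ($592): all of it applies to the deductible. Patient pays $592; OOP now $592. Plan pays $592 − $592 = $0.
Claim 2 ($4,579): $1,095 to deductible, leaving $3,484; patient's 25% is $871. Patient owes $1,966 (running OOP $2,558). Plan pays $4,579 − $1,966 = $2,613.
Claim 3 ($11,678): 25% coinsurance on $11,678 = $2,919.50. OOP would hit $5,477.50 > $5,350, so the cap limits the patient to $5,350 − $2,558 = $2,792. Plan pays $11,678 − $2,792 = $8,886.
Insurer total: $0 + $2,613 + $8,886 = $11,499.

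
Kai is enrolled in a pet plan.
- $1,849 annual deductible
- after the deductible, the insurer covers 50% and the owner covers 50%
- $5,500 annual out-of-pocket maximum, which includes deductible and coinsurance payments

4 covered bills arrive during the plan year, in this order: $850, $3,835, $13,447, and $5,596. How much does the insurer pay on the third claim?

Bill 1, $850: all of it applies to the deductible. Cost to owner: $850. OOP to date $850. Plan pays $850 − $850 = $0.
Bill 2, $3,835: deductible takes $999, $2,836 remains; coinsurance $2,836 × 50% = $1,418. Owner owes $2,417 (running OOP $3,267). Insurer: $3,835 − $2,417 = $1,418.
Bill 3, $13,447: deductible met; 50% of $13,447 = $6,723.50. Adding that to $3,267 gives $9,990.50, past the $5,500 cap; owner pays only $5,500 − $3,267 = $2,233. Insurer: $13,447 − $2,233 = $11,214.

$11,214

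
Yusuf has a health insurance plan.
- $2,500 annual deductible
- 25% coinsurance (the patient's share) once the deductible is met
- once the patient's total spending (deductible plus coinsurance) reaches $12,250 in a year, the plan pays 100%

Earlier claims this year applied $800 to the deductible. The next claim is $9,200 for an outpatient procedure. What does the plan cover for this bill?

$5,625

Remaining deductible: $2,500 − $800 = $1,700.
After the $1,700 deductible portion, $9,200 − $1,700 = $7,500 is subject to coinsurance.
Patient's 25% share of $7,500 is $1,875.
That puts the patient's cost at $1,700 + $1,875 = $3,575 before any cap.
Cumulative spending $800 + $3,575 = $4,375 stays under the $12,250 maximum.
Insurer pays the balance: $9,200 − $3,575 = $5,625.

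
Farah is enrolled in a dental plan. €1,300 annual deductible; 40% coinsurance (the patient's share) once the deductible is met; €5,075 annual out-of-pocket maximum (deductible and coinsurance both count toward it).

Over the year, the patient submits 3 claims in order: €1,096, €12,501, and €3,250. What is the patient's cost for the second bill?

€3,979

Claim 1 (€1,096): fully absorbed by the deductible. Patient owes €1,096 (running OOP €1,096).
Claim 2 (€12,501): €204 to deductible, leaving €12,297; 40% of €12,297 = €4,918.80. Together that's €204 + €4,918.80 = €5,122.80. Adding that to €1,096 gives €6,218.80, past the €5,075 cap; patient pays only €5,075 − €1,096 = €3,979.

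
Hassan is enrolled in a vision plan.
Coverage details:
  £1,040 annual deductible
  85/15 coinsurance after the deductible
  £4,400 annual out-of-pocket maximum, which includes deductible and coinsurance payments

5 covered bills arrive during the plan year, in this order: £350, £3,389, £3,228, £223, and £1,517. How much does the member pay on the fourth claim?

Claim 1 — £350: fully absorbed by the deductible. Member pays £350; OOP now £350.
Claim 2 — £3,389: deductible takes £690, £2,699 remains; coinsurance £2,699 × 15% = £404.85. Member owes £1,094.85 (running OOP £1,444.85).
Claim 3 — £3,228: 15% coinsurance on £3,228 = £484.20. Member pays £484.20; OOP now £1,929.05.
Claim 4 — £223: 15% coinsurance on £223 = £33.45. Member owes £33.45 (running OOP £1,962.50).

£33.45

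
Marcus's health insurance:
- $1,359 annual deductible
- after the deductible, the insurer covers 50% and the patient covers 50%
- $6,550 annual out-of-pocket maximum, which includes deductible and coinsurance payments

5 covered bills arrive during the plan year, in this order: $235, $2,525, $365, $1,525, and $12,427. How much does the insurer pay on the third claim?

$182.50

Bill 1, $235: entire amount goes to the deductible. Cost to patient: $235. OOP to date $235. Insurer: $235 − $235 = $0.
Bill 2, $2,525: deductible takes $1,124, $1,401 remains; patient's 50% is $700.50. Patient owes $1,824.50 (running OOP $2,059.50). Plan pays $2,525 − $1,824.50 = $700.50.
Bill 3, $365: deductible met; 50% of $365 = $182.50. Patient pays $182.50; OOP now $2,242. Plan pays $365 − $182.50 = $182.50.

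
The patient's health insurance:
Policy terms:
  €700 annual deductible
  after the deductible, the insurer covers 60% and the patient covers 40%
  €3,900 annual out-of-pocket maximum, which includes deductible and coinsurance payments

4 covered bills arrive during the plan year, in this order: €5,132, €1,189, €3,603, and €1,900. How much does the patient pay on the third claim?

Claim 1 — €5,132: €700 finishes the deductible; €4,432 goes to coinsurance; coinsurance €4,432 × 40% = €1,772.80. Patient owes €2,472.80 (running OOP €2,472.80).
Claim 2 — €1,189: deductible already satisfied, so patient's share is 40% × €1,189 = €475.60. Patient pays €475.60; OOP now €2,948.40.
Claim 3 — €3,603: deductible met; 40% of €3,603 = €1,441.20. Adding that to €2,948.40 gives €4,389.60, past the €3,900 cap; patient pays only €3,900 − €2,948.40 = €951.60.

€951.60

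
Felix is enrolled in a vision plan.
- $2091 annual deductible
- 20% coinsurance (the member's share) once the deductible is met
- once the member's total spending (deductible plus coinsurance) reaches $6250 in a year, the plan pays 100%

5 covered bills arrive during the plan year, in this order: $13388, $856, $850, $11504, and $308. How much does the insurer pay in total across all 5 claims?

$20656

Claim 1 — $13388: deductible takes $2091, $11297 remains; coinsurance $11297 × 20% = $2259.40. Member owes $4350.40 (running OOP $4350.40). Insurer: $13388 − $4350.40 = $9037.60.
Claim 2 — $856: deductible already satisfied, so member's share is 20% × $856 = $171.20. Member pays $171.20; OOP now $4521.60. Insurer: $856 − $171.20 = $684.80.
Claim 3 — $850: 20% coinsurance on $850 = $170. Cost to member: $170. OOP to date $4691.60. Insurer: $850 − $170 = $680.
Claim 4 — $11504: 20% coinsurance on $11504 = $2300.80. Adding that to $4691.60 gives $6992.40, past the $6250 cap; member pays only $6250 − $4691.60 = $1558.40. Plan pays $11504 − $1558.40 = $9945.60.
Claim 5 — $308: 20% coinsurance on $308 = $61.60. Adding that to $6250 gives $6311.60, past the $6250 cap; member pays only $6250 − $6250 = $0. Plan pays $308 − $0 = $308.
Insurer total: $9037.60 + $684.80 + $680 + $9945.60 + $308 = $20656.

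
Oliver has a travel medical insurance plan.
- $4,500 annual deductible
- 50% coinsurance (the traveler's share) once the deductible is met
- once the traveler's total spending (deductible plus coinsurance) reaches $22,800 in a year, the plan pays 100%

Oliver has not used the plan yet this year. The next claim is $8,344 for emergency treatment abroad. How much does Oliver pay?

Nothing has been paid toward the $4,500 deductible, so the first $4,500 of this charge is applied there.
After the $4,500 deductible portion, $8,344 − $4,500 = $3,844 is subject to coinsurance.
Traveler's 50% share of $3,844 is $1,922.
So the traveler owes $4,500 + $1,922 = $6,422 before any cap.
Year-to-date out-of-pocket becomes $0 + $6,422 = $6,422, still under the $22,800 maximum, so no cap applies.

$6,422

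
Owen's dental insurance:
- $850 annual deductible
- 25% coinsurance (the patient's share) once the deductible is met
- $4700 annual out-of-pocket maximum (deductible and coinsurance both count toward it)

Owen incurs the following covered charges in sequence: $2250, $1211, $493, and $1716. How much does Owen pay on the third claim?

$123.25

#1 ($2250): $850 to deductible, leaving $1400; patient's 25% is $350. Cost to patient: $1200. OOP to date $1200.
#2 ($1211): deductible already satisfied, so patient's share is 25% × $1211 = $302.75. Cost to patient: $302.75. OOP to date $1502.75.
#3 ($493): deductible met; 25% of $493 = $123.25. Cost to patient: $123.25. OOP to date $1626.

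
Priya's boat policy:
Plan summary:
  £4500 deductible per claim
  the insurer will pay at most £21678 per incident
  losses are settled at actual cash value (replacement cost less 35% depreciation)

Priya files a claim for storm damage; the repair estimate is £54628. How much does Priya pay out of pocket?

Depreciate 35%: the covered value is £54628 × 0.65 = £35508.20.
After the deductible, £35508.20 − £4500 = £31008.20 remains.
£31008.20 exceeds the £21678 limit, so the insurer pays the limit: £21678.
Owner's share is the uncovered remainder: £54628 − £21678 = £32950.

£32950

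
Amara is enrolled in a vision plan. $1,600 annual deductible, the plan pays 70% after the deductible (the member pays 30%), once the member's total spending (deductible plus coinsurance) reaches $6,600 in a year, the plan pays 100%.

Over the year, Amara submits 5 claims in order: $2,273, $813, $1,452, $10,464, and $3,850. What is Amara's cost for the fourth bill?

$3,139.20

Claim 1 ($2,273): $1,600 finishes the deductible; $673 goes to coinsurance; member's 30% is $201.90. Member owes $1,801.90 (running OOP $1,801.90).
Claim 2 ($813): 30% coinsurance on $813 = $243.90. Cost to member: $243.90. OOP to date $2,045.80.
Claim 3 ($1,452): 30% coinsurance on $1,452 = $435.60. Member pays $435.60; OOP now $2,481.40.
Claim 4 ($10,464): deductible already satisfied, so member's share is 30% × $10,464 = $3,139.20. Cost to member: $3,139.20. OOP to date $5,620.60.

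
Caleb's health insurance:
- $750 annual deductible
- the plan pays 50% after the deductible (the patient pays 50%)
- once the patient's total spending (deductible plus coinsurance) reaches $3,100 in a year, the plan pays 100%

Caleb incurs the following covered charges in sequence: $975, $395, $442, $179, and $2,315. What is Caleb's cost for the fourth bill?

$89.50

Bill 1, $975: $750 to deductible, leaving $225; 50% of $225 = $112.50. Patient owes $862.50 (running OOP $862.50).
Bill 2, $395: deductible already satisfied, so patient's share is 50% × $395 = $197.50. Cost to patient: $197.50. OOP to date $1,060.
Bill 3, $442: deductible already satisfied, so patient's share is 50% × $442 = $221. Patient pays $221; OOP now $1,281.
Bill 4, $179: deductible already satisfied, so patient's share is 50% × $179 = $89.50. Patient owes $89.50 (running OOP $1,370.50).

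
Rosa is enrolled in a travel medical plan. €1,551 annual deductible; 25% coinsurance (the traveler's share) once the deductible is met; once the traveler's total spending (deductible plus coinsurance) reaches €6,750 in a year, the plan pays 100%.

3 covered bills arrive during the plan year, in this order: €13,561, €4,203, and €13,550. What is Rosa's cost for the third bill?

€1,145.75

Claim 1 (€13,561): €1,551 finishes the deductible; €12,010 goes to coinsurance; 25% of €12,010 = €3,002.50. Cost to traveler: €4,553.50. OOP to date €4,553.50.
Claim 2 (€4,203): deductible already satisfied, so traveler's share is 25% × €4,203 = €1,050.75. Traveler owes €1,050.75 (running OOP €5,604.25).
Claim 3 (€13,550): deductible met; 25% of €13,550 = €3,387.50. That would push OOP to €8,991.75, over the €6,750 cap, so traveler pays €6,750 − €5,604.25 = €1,145.75.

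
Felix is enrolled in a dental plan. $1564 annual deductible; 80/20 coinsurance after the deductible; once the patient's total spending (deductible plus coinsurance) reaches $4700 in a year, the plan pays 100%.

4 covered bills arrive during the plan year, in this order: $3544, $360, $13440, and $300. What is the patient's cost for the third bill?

Claim 1 ($3544): deductible takes $1564, $1980 remains; patient's 20% is $396. Cost to patient: $1960. OOP to date $1960.
Claim 2 ($360): 20% coinsurance on $360 = $72. Cost to patient: $72. OOP to date $2032.
Claim 3 ($13440): deductible met; 20% of $13440 = $2688. That would push OOP to $4720, over the $4700 cap, so patient pays $4700 − $2032 = $2668.

$2668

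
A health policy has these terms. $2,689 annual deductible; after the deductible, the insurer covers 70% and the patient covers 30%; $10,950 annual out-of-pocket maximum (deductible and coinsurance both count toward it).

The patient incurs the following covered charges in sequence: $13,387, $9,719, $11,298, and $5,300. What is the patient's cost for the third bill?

Claim 1 — $13,387: deductible takes $2,689, $10,698 remains; patient's 30% is $3,209.40. Cost to patient: $5,898.40. OOP to date $5,898.40.
Claim 2 — $9,719: deductible met; 30% of $9,719 = $2,915.70. Patient owes $2,915.70 (running OOP $8,814.10).
Claim 3 — $11,298: deductible already satisfied, so patient's share is 30% × $11,298 = $3,389.40. That would push OOP to $12,203.50, over the $10,950 cap, so patient pays $10,950 − $8,814.10 = $2,135.90.

$2,135.90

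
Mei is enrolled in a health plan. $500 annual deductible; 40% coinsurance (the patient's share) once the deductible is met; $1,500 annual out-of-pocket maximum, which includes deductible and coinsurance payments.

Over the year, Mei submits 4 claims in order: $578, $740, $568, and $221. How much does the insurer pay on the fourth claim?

Bill 1, $578: $500 finishes the deductible; $78 goes to coinsurance; patient's 40% is $31.20. Patient owes $531.20 (running OOP $531.20). Plan pays $578 − $531.20 = $46.80.
Bill 2, $740: deductible already satisfied, so patient's share is 40% × $740 = $296. Patient owes $296 (running OOP $827.20). Insurer: $740 − $296 = $444.
Bill 3, $568: deductible already satisfied, so patient's share is 40% × $568 = $227.20. Cost to patient: $227.20. OOP to date $1,054.40. Insurer: $568 − $227.20 = $340.80.
Bill 4, $221: deductible met; 40% of $221 = $88.40. Patient pays $88.40; OOP now $1,142.80. Plan pays $221 − $88.40 = $132.60.

$132.60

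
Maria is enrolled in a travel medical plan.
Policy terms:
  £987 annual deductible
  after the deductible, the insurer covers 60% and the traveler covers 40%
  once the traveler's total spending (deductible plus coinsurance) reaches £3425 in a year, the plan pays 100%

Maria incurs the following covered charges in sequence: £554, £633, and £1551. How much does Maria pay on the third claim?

Bill 1, £554: all of it applies to the deductible. Cost to traveler: £554. OOP to date £554.
Bill 2, £633: deductible takes £433, £200 remains; coinsurance £200 × 40% = £80. Traveler owes £513 (running OOP £1067).
Bill 3, £1551: 40% coinsurance on £1551 = £620.40. Traveler pays £620.40; OOP now £1687.40.

£620.40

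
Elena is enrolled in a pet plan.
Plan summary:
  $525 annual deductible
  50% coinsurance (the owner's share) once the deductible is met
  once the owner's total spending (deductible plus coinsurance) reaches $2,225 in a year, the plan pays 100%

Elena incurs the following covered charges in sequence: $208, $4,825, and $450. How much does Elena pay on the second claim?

Claim 1 ($208): entire amount goes to the deductible. Cost to owner: $208. OOP to date $208.
Claim 2 ($4,825): deductible takes $317, $4,508 remains; owner's 50% is $2,254. Together that's $317 + $2,254 = $2,571. That would push OOP to $2,779, over the $2,225 cap, so owner pays $2,225 − $208 = $2,017.

$2,017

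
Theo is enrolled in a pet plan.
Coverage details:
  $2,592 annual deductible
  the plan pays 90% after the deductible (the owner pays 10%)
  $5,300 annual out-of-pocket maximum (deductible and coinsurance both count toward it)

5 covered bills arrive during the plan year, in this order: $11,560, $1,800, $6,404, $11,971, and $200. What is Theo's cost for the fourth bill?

$990.80

Claim 1 — $11,560: deductible takes $2,592, $8,968 remains; 10% of $8,968 = $896.80. Owner owes $3,488.80 (running OOP $3,488.80).
Claim 2 — $1,800: deductible met; 10% of $1,800 = $180. Owner pays $180; OOP now $3,668.80.
Claim 3 — $6,404: deductible met; 10% of $6,404 = $640.40. Owner owes $640.40 (running OOP $4,309.20).
Claim 4 — $11,971: deductible met; 10% of $11,971 = $1,197.10. Adding that to $4,309.20 gives $5,506.30, past the $5,300 cap; owner pays only $5,300 − $4,309.20 = $990.80.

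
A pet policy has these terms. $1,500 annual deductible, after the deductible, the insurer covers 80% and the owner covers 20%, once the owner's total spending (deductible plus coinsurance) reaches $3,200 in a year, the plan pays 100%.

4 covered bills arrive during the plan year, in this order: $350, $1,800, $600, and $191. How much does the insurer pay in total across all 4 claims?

#1 ($350): all of it applies to the deductible. Owner pays $350; OOP now $350. Insurer: $350 − $350 = $0.
#2 ($1,800): $1,150 finishes the deductible; $650 goes to coinsurance; coinsurance $650 × 20% = $130. Cost to owner: $1,280. OOP to date $1,630. Insurer: $1,800 − $1,280 = $520.
#3 ($600): 20% coinsurance on $600 = $120. Owner pays $120; OOP now $1,750. Plan pays $600 − $120 = $480.
#4 ($191): deductible met; 20% of $191 = $38.20. Owner owes $38.20 (running OOP $1,788.20). Insurer: $191 − $38.20 = $152.80.
Insurer total: $0 + $520 + $480 + $152.80 = $1,152.80.

$1,152.80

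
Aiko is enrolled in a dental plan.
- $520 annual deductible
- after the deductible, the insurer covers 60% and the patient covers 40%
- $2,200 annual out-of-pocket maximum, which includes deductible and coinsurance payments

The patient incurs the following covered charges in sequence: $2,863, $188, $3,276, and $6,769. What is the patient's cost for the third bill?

$667.60

Claim 1 — $2,863: deductible takes $520, $2,343 remains; 40% of $2,343 = $937.20. Patient owes $1,457.20 (running OOP $1,457.20).
Claim 2 — $188: 40% coinsurance on $188 = $75.20. Patient owes $75.20 (running OOP $1,532.40).
Claim 3 — $3,276: 40% coinsurance on $3,276 = $1,310.40. OOP would hit $2,842.80 > $2,200, so the cap limits the patient to $2,200 − $1,532.40 = $667.60.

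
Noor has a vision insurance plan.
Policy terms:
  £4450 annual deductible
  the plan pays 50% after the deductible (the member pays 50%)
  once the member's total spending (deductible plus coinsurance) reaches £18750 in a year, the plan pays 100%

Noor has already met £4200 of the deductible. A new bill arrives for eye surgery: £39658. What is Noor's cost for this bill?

Deductible still to meet: £4450 − £4200 = £250.
After the £250 deductible portion, £39658 − £250 = £39408 is subject to coinsurance.
50% of £39408 = £19704 falls to the member.
That puts the member's cost at £250 + £19704 = £19954 before any cap.
That would bring total out-of-pocket to £24154, past the £18750 cap. The member is capped at £18750 − £4200 = £14550 on this claim.

£14550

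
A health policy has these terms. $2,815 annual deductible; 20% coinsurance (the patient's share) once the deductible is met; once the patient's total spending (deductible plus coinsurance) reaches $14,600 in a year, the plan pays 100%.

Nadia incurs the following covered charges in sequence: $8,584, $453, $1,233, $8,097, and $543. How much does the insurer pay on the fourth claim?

$6,477.60

Bill 1, $8,584: $2,815 to deductible, leaving $5,769; patient's 20% is $1,153.80. Patient pays $3,968.80; OOP now $3,968.80. Plan pays $8,584 − $3,968.80 = $4,615.20.
Bill 2, $453: 20% coinsurance on $453 = $90.60. Patient owes $90.60 (running OOP $4,059.40). Insurer: $453 − $90.60 = $362.40.
Bill 3, $1,233: 20% coinsurance on $1,233 = $246.60. Patient owes $246.60 (running OOP $4,306). Insurer: $1,233 − $246.60 = $986.40.
Bill 4, $8,097: deductible met; 20% of $8,097 = $1,619.40. Patient owes $1,619.40 (running OOP $5,925.40). Insurer: $8,097 − $1,619.40 = $6,477.60.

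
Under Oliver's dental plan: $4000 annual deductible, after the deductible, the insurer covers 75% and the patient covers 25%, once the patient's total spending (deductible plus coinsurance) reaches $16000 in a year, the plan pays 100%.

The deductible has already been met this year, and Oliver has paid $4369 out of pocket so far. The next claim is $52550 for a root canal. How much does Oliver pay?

$11631

The deductible is already satisfied, so the full bill goes to coinsurance.
Coinsurance: $52550 × 25% = $13137.50.
Year-to-date out-of-pocket would reach $4369 + $13137.50 = $17506.50, above the $16000 maximum, so the patient pays only $16000 − $4369 = $11631.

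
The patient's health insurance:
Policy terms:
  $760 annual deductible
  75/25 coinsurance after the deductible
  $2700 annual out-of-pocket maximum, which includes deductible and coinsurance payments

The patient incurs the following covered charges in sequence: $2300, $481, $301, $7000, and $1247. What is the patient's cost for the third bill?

Claim 1 ($2300): $760 finishes the deductible; $1540 goes to coinsurance; 25% of $1540 = $385. Cost to patient: $1145. OOP to date $1145.
Claim 2 ($481): deductible met; 25% of $481 = $120.25. Patient pays $120.25; OOP now $1265.25.
Claim 3 ($301): 25% coinsurance on $301 = $75.25. Patient owes $75.25 (running OOP $1340.50).

$75.25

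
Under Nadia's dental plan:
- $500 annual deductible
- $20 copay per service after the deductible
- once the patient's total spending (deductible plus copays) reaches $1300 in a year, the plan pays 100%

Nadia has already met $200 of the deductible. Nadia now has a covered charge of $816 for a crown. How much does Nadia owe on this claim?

Remaining deductible: $500 − $200 = $300.
After the $300 deductible portion, $816 − $300 = $516 is subject to the copay.
Copay on this service: $20.
That puts the patient's cost at $300 + $20 = $320 before any cap.
Total out-of-pocket so far would be $200 + $320 = $520, below the $1300 cap — no reduction.

$320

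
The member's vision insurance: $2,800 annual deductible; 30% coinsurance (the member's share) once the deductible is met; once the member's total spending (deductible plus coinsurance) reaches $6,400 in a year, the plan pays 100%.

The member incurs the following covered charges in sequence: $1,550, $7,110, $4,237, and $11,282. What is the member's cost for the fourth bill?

$570.90

Claim 1 ($1,550): all of it applies to the deductible. Cost to member: $1,550. OOP to date $1,550.
Claim 2 ($7,110): $1,250 to deductible, leaving $5,860; 30% of $5,860 = $1,758. Cost to member: $3,008. OOP to date $4,558.
Claim 3 ($4,237): 30% coinsurance on $4,237 = $1,271.10. Member pays $1,271.10; OOP now $5,829.10.
Claim 4 ($11,282): 30% coinsurance on $11,282 = $3,384.60. That would push OOP to $9,213.70, over the $6,400 cap, so member pays $6,400 − $5,829.10 = $570.90.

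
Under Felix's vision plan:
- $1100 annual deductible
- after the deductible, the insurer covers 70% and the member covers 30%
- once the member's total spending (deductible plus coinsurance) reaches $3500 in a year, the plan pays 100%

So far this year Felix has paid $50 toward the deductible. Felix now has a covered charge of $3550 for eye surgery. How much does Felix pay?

$50 of the $1100 deductible is already met, leaving $1050.
After the $1050 deductible portion, $3550 − $1050 = $2500 is subject to coinsurance.
Member's 30% share of $2500 is $750.
That puts the member's cost at $1050 + $750 = $1800 before any cap.
Total out-of-pocket so far would be $50 + $1800 = $1850, below the $3500 cap — no reduction.

$1800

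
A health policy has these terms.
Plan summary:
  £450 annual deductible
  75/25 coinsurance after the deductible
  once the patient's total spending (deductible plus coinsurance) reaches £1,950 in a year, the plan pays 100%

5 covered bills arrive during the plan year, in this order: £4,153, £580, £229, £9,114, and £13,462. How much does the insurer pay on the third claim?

Claim 1 — £4,153: deductible takes £450, £3,703 remains; coinsurance £3,703 × 25% = £925.75. Patient owes £1,375.75 (running OOP £1,375.75). Plan pays £4,153 − £1,375.75 = £2,777.25.
Claim 2 — £580: 25% coinsurance on £580 = £145. Cost to patient: £145. OOP to date £1,520.75. Insurer: £580 − £145 = £435.
Claim 3 — £229: deductible met; 25% of £229 = £57.25. Patient pays £57.25; OOP now £1,578. Insurer: £229 − £57.25 = £171.75.

£171.75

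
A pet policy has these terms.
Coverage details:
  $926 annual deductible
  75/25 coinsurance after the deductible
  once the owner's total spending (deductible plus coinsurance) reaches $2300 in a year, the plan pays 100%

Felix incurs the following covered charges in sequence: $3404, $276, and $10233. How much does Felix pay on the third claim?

Claim 1 — $3404: $926 finishes the deductible; $2478 goes to coinsurance; 25% of $2478 = $619.50. Cost to owner: $1545.50. OOP to date $1545.50.
Claim 2 — $276: deductible already satisfied, so owner's share is 25% × $276 = $69. Owner owes $69 (running OOP $1614.50).
Claim 3 — $10233: deductible already satisfied, so owner's share is 25% × $10233 = $2558.25. OOP would hit $4172.75 > $2300, so the cap limits the owner to $2300 − $1614.50 = $685.50.

$685.50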